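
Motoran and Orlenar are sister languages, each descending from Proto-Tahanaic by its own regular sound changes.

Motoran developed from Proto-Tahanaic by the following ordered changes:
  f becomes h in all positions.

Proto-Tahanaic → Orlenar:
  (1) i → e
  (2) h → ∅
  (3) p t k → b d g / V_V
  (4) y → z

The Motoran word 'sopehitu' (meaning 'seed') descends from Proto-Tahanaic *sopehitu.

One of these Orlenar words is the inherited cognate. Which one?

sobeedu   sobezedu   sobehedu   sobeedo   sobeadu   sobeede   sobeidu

sobeedu

Orlenar: start from *sopehitu.
  rule 1 (vowel merger): sopehitu → sopehetu
  rule 2 (h-loss): sopehetu → sopeetu
  rule 3 (intervocalic voicing): sopeetu → sobeedu
  rule 4: no change — sobeedu
  ⇒ Orlenar sobeedu
Only 'sobeedu' matches the regular Orlenar development of *sopehitu.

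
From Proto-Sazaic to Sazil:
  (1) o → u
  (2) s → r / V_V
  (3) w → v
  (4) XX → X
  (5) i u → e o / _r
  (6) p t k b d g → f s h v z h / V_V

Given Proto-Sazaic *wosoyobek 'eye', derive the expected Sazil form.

Sazil: *wosoyobek
  wosoyobek → wusuyubek   [vowel merger]
  wusuyubek → wuruyubek   [rhotacism]
  wuruyubek → vuruyubek   [unconditioned shift]
  vuruyubek (rule 4 does not apply)
  vuruyubek → voruyubek   [pre-rhotic lowering]
  voruyubek → voruyuvek   [intervocalic lenition]
  giving Sazil voruyuvek.

voruyuvek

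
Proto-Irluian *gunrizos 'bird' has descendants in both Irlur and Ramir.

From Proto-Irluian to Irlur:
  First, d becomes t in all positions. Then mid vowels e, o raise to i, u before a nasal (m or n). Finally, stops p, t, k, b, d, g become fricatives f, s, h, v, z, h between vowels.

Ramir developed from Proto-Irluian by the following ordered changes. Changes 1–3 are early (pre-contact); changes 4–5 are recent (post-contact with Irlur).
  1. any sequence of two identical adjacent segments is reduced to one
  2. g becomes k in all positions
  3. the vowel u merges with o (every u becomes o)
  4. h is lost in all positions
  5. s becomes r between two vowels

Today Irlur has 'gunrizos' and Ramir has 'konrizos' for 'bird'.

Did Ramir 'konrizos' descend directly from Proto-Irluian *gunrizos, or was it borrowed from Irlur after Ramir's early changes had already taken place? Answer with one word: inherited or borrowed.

If inherited, *gunrizos would pass through all of Ramir's changes:
Ramir: start from *gunrizos.
  rule 1: no change — gunrizos
  rule 2 (unconditioned shift): gunrizos → kunrizos
  rule 3 (vowel merger): kunrizos → konrizos
  rule 4: no change — konrizos
  rule 5: no change — konrizos
  ⇒ Ramir konrizos
If borrowed from Irlur 'gunrizos' after the early changes, it would undergo only the recent ones:
  rule 4 (h-loss): no change (gunrizos)
  rule 5 (rhotacism): no change (gunrizos)
  ⇒ as a loan: gunrizos
Ramir 'konrizos' matches the inherited outcome exactly, so it is an inherited cognate, not a loan.

inherited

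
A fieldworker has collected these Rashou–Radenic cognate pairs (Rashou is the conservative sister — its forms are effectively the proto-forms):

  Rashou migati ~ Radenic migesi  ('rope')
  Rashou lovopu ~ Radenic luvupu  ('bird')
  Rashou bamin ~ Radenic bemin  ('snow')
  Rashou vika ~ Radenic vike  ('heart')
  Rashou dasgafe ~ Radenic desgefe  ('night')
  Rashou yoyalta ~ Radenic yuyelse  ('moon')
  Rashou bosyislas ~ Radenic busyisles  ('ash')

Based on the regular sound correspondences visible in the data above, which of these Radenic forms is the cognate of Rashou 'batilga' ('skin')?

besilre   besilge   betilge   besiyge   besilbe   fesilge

migati ~ migesi, dasgafe ~ desgefe — Rashou a corresponds to Radenic e after a consonant, before a consonant other than r, m, n, p, b, f, v.
migati ~ migesi — Rashou t corresponds to Radenic s between vowels (before a front vowel).
vika ~ vike, yoyalta ~ yuyelse — Rashou a corresponds to Radenic e word-finally.
Applying these to Rashou 'batilga':
  batilga → betilga   (a→e after a consonant, before a consonant other than r, m, n, p, b, f, v)
  betilga → besilga   (t→s between vowels (before a front vowel))
  besilga → besilge   (a→e word-finally)
So the Radenic cognate is 'besilge'.

besilge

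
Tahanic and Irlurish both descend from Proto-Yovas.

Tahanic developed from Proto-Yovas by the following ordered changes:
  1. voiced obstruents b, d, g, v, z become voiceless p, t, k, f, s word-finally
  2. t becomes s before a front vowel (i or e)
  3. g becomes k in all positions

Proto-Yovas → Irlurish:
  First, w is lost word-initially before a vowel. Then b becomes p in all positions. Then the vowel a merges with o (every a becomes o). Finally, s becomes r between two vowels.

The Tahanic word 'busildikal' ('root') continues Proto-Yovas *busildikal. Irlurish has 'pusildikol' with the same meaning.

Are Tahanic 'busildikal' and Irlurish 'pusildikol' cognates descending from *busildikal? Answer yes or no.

no

Derive the expected Irlurish reflex of *busildikal:
Irlurish: *busildikal > pusildikal > pusildikol > purildikol  (by unconditioned shift, vowel merger, rhotacism)
The regular Irlurish reflex would be 'purildikol', but the attested form is 'pusildikol'. The correspondence is irregular, so they are not cognates (the Irlurish form has a different source).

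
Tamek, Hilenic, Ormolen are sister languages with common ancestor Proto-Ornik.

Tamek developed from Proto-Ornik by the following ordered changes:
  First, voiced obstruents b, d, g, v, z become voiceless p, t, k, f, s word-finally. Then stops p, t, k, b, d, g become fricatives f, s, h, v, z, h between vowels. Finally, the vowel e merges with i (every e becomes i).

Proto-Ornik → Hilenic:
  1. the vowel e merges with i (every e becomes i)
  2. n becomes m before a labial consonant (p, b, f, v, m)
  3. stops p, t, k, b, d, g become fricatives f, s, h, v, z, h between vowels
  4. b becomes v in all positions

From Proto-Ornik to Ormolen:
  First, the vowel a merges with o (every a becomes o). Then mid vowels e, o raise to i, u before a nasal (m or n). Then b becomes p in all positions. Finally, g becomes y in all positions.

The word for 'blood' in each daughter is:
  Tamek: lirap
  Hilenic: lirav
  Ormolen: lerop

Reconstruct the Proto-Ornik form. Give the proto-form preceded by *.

*lerab

Position 5: Tamek has p, Hilenic has v, Ormolen has p. Taking the neighbouring segments as reconstructed: Tamek p could go back to *p or *b; Hilenic v could go back to *b or *v; Ormolen p could go back to *p or *b — the one source consistent with every daughter is *b.
Position 4: Tamek has a, Hilenic has a, Ormolen has o. Tamek preserves a here (none of its changes turn any other segment into a), so the proto-segment is *a.
Continuing position by position gives *lerab; check it forward:
Tamek: start from *lerab.
  rule 1 (final devoicing): lerab → lerap
  rule 2: no change — lerap
  rule 3 (vowel merger): lerap → lirap
  ⇒ Tamek lirap
Hilenic: *lerab > lirab > lirav  (by vowel merger, unconditioned shift)
Ormolen: start from *lerab.
  rule 1 (vowel merger): lerab → lerob
  rule 2: no change — lerob
  rule 3 (unconditioned shift): lerob → lerop
  rule 4: no change — lerop
  ⇒ Ormolen lerop
No other proto-form is consistent with every reflex, so the reconstruction is *lerab.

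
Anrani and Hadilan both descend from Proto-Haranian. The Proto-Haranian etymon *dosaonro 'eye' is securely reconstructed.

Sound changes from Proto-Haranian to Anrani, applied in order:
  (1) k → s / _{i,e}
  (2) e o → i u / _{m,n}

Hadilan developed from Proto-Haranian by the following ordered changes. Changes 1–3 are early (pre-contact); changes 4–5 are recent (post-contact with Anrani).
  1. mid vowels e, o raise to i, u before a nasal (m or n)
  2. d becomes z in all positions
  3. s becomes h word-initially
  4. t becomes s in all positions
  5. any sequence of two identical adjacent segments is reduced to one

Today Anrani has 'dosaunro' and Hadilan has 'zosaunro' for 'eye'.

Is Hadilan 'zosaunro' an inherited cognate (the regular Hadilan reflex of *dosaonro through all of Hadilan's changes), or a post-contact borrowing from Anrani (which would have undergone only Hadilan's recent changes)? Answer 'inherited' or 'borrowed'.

If inherited, *dosaonro would pass through all of Hadilan's changes:
Hadilan: *dosaonro
  dosaonro → dosaunro   [pre-nasal raising]
  dosaunro → zosaunro   [unconditioned shift]
  zosaunro (rule 3 does not apply)
  zosaunro (rule 4 does not apply)
  zosaunro (rule 5 does not apply)
  giving Hadilan zosaunro.
If borrowed from Anrani 'dosaunro' after the early changes, it would undergo only the recent ones:
  rule 4 (unconditioned shift): no change (dosaunro)
  rule 5 (degemination): no change (dosaunro)
  ⇒ as a loan: dosaunro
Hadilan 'zosaunro' matches the inherited outcome exactly, so it is an inherited cognate, not a loan.

inherited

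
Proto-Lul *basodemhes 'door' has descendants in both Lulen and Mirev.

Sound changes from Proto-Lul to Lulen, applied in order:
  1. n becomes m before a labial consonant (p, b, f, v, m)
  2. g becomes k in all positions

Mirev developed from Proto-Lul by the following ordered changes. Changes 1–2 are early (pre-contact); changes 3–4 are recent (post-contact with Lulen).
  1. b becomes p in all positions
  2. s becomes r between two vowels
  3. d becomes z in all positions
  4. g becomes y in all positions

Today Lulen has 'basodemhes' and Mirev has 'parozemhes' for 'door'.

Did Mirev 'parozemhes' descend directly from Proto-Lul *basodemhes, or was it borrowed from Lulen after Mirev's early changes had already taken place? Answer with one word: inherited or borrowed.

If inherited, *basodemhes would pass through all of Mirev's changes:
Mirev: *basodemhes
  basodemhes → pasodemhes   [unconditioned shift]
  pasodemhes → parodemhes   [rhotacism]
  parodemhes → parozemhes   [unconditioned shift]
  parozemhes (rule 4 does not apply)
  giving Mirev parozemhes.
If borrowed from Lulen 'basodemhes' after the early changes, it would undergo only the recent ones:
  rule 3 (unconditioned shift): basodemhes → basozemhes
  rule 4 (unconditioned shift): no change (basozemhes)
  ⇒ as a loan: basozemhes
Mirev 'parozemhes' matches the inherited outcome exactly, so it is an inherited cognate, not a loan.

inherited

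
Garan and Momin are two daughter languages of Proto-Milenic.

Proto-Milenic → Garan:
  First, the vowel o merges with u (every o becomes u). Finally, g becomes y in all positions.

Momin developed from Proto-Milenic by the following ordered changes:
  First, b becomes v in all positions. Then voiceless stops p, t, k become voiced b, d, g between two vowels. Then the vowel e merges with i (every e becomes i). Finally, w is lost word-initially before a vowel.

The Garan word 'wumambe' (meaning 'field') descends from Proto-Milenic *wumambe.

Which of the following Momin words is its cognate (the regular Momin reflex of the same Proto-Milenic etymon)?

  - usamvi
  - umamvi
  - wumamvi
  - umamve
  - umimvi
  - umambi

Momin: *wumambe
  wumambe → wumamve   [unconditioned shift]
  wumamve (rule 2 does not apply)
  wumamve → wumamvi   [vowel merger]
  wumamvi → umamvi   [glide loss]
  giving Momin umamvi.
Only 'umamvi' matches the regular Momin development of *wumambe.

umamvi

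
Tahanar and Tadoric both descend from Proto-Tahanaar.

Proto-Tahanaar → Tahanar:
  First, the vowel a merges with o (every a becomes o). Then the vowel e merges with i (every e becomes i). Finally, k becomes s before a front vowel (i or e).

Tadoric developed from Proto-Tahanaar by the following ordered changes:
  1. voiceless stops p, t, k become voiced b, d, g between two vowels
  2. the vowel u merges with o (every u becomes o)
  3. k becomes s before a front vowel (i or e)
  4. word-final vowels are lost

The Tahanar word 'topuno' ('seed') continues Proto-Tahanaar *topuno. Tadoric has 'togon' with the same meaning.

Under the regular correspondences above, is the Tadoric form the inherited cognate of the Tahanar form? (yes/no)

Derive the expected Tadoric reflex of *topuno:
Tadoric: *topuno > tobuno > tobono > tobon  (by intervocalic voicing, vowel merger, apocope)
The regular Tadoric reflex would be 'tobon', but the attested form is 'togon'. The correspondence is irregular, so they are not cognates (the Tadoric form has a different source).

no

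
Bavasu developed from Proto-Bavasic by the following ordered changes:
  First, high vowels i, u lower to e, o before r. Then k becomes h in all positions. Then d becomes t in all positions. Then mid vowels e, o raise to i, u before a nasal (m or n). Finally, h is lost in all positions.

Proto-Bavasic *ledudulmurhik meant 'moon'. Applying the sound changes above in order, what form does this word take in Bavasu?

letutulmori

Bavasu: *ledudulmurhik > ledudulmorhik > ledudulmorhih > letutulmorhih > letutulmori  (by pre-rhotic lowering, unconditioned shift, unconditioned shift, h-loss)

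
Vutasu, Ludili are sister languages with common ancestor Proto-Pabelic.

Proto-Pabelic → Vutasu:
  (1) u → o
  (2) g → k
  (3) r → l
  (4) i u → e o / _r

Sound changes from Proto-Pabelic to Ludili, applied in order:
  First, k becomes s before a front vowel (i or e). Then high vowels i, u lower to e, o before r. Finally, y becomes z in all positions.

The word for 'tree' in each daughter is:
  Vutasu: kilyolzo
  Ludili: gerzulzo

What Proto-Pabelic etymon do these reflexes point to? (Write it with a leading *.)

*giryulzo

Position 4: Vutasu has y, Ludili has z. Vutasu preserves y here (none of its changes turn any other segment into y), so the proto-segment is *y.
Position 1: Vutasu has k, Ludili has g. Ludili preserves g here (none of its changes turn any other segment into g), so the proto-segment is *g.
Continuing position by position gives *giryulzo; check it forward:
Vutasu: *giryulzo > giryolzo > kiryolzo > kilyolzo  (by vowel merger, unconditioned shift, unconditioned shift)
Ludili: *giryulzo
  giryulzo (rule 1 does not apply)
  giryulzo → geryulzo   [pre-rhotic lowering]
  geryulzo → gerzulzo   [unconditioned shift]
  giving Ludili gerzulzo.
*giryulzo is the unique common source.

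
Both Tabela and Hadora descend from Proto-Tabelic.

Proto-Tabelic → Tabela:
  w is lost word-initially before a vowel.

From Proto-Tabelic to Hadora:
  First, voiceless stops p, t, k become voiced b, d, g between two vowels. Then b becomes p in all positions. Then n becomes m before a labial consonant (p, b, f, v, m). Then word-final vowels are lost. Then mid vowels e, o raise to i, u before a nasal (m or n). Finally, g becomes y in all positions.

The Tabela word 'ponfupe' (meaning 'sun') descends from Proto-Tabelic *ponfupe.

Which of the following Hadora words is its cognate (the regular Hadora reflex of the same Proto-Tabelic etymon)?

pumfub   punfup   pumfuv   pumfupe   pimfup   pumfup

Hadora: start from *ponfupe.
  rule 1 (intervocalic voicing): ponfupe → ponfube
  rule 2 (unconditioned shift): ponfube → ponfupe
  rule 3 (nasal place assimilation): ponfupe → pomfupe
  rule 4 (apocope): pomfupe → pomfup
  rule 5 (pre-nasal raising): pomfup → pumfup
  rule 6: no change — pumfup
  ⇒ Hadora pumfup
Among the options, 'pumfup' alone shows every Hadora change applied in order.

pumfup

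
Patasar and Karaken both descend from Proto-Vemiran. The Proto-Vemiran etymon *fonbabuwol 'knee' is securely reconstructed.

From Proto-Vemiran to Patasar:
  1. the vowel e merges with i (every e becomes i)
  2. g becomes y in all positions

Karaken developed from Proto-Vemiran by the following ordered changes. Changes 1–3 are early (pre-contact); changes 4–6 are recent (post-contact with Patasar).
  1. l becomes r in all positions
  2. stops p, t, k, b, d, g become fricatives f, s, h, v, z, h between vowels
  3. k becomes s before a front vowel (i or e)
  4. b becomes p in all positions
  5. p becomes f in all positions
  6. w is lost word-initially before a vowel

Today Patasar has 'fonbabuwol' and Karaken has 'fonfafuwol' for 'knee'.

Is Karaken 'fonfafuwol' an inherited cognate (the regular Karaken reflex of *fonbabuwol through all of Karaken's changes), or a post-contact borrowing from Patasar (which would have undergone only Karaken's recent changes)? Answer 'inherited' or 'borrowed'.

borrowed

If inherited, *fonbabuwol would pass through all of Karaken's changes:
Karaken: *fonbabuwol
  fonbabuwol → fonbabuwor   [unconditioned shift]
  fonbabuwor → fonbavuwor   [intervocalic lenition]
  fonbavuwor (rule 3 does not apply)
  fonbavuwor → fonpavuwor   [unconditioned shift]
  fonpavuwor → fonfavuwor   [unconditioned shift]
  fonfavuwor (rule 6 does not apply)
  giving Karaken fonfavuwor.
If borrowed from Patasar 'fonbabuwol' after the early changes, it would undergo only the recent ones:
  rule 4 (unconditioned shift): fonbabuwol → fonpapuwol
  rule 5 (unconditioned shift): fonpapuwol → fonfafuwol
  rule 6 (glide loss): no change (fonfafuwol)
  ⇒ as a loan: fonfafuwol
Karaken 'fonfafuwol' matches the loan outcome 'fonfafuwol', not the inherited 'fonfavuwor' — it skipped the early Karaken changes, so it was borrowed from Patasar.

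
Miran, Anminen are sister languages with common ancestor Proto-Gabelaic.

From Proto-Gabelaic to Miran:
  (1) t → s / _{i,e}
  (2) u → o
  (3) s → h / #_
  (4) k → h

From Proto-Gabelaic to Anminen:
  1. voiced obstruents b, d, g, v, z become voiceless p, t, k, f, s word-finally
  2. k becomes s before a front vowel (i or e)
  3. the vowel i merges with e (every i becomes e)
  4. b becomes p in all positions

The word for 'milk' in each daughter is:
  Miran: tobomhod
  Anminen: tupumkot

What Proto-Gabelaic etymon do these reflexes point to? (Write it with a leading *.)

Position 2: Miran has o, Anminen has u. Anminen preserves u here (none of its changes turn any other segment into u), so the proto-segment is *u.
Position 8: Miran has d, Anminen has t. Miran preserves d here (none of its changes turn any other segment into d), so the proto-segment is *d.
Position 3: Miran has b, Anminen has p. Miran preserves b here (none of its changes turn any other segment into b), so the proto-segment is *b.
This points to *tubumkod. Verify forward in each daughter:
Miran: *tubumkod
  tubumkod (rule 1 does not apply)
  tubumkod → tobomkod   [vowel merger]
  tobomkod (rule 3 does not apply)
  tobomkod → tobomhod   [unconditioned shift]
  giving Miran tobomhod.
Anminen: *tubumkod
  tubumkod → tubumkot   [final devoicing]
  tubumkot (rule 2 does not apply)
  tubumkot (rule 3 does not apply)
  tubumkot → tupumkot   [unconditioned shift]
  giving Anminen tupumkot.
Only *tubumkod yields all of Miran tobomhod, Anminen tupumkot.

*tubumkod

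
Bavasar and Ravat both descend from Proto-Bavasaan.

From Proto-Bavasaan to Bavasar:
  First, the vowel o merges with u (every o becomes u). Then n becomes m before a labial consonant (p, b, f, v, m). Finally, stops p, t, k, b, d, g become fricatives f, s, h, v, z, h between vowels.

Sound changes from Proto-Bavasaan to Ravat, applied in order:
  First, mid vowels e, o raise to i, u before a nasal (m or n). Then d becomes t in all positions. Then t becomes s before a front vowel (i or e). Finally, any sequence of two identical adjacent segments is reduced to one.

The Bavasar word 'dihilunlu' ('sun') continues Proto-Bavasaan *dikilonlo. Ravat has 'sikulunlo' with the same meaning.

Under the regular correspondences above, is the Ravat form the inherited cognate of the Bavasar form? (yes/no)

no

Derive the expected Ravat reflex of *dikilonlo:
Ravat: start from *dikilonlo.
  rule 1 (pre-nasal raising): dikilonlo → dikilunlo
  rule 2 (unconditioned shift): dikilunlo → tikilunlo
  rule 3 (palatalisation): tikilunlo → sikilunlo
  rule 4: no change — sikilunlo
  ⇒ Ravat sikilunlo
The regular Ravat reflex would be 'sikilunlo', but the attested form is 'sikulunlo'. The correspondence is irregular, so they are not cognates (the Ravat form has a different source).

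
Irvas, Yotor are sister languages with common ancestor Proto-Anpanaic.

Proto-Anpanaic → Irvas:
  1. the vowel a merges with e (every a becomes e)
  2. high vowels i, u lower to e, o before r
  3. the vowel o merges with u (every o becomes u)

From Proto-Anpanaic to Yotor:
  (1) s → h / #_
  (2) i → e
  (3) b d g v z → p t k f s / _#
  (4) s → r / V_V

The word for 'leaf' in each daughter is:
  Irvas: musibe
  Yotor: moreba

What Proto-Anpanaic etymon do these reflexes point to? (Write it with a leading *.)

*mosiba

Position 6: Irvas has e, Yotor has a. Yotor preserves a here (none of its changes turn any other segment into a), so the proto-segment is *a.
Position 3: Irvas has s, Yotor has r. Irvas preserves s here (none of its changes turn any other segment into s), so the proto-segment is *s.
This points to *mosiba. Verify forward in each daughter:
Irvas: *mosiba
  mosiba → mosibe   [vowel merger]
  mosibe (rule 2 does not apply)
  mosibe → musibe   [vowel merger]
  giving Irvas musibe.
Yotor: start from *mosiba.
  rule 1: no change — mosiba
  rule 2 (vowel merger): mosiba → moseba
  rule 3: no change — moseba
  rule 4 (rhotacism): moseba → moreba
  ⇒ Yotor moreba
No other proto-form is consistent with every reflex, so the reconstruction is *mosiba.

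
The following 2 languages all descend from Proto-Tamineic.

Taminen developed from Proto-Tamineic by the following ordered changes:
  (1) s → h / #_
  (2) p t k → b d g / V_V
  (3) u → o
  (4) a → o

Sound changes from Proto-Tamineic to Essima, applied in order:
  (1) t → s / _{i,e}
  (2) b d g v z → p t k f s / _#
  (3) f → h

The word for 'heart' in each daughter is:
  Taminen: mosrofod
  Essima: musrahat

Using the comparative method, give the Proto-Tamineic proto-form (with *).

*musrafad

Position 7: Taminen has o, Essima has a. Essima preserves a here (none of its changes turn any other segment into a), so the proto-segment is *a.
Position 5: Taminen has o, Essima has a. Essima preserves a here (none of its changes turn any other segment into a), so the proto-segment is *a.
This points to *musrafad. Verify forward in each daughter:
Taminen: *musrafad > mosrafad > mosrofod  (by vowel merger, vowel merger)
Essima: start from *musrafad.
  rule 1: no change — musrafad
  rule 2 (final devoicing): musrafad → musrafat
  rule 3 (unconditioned shift): musrafat → musrahat
  ⇒ Essima musrahat
Only *musrafad yields all of Taminen mosrofod, Essima musrahat.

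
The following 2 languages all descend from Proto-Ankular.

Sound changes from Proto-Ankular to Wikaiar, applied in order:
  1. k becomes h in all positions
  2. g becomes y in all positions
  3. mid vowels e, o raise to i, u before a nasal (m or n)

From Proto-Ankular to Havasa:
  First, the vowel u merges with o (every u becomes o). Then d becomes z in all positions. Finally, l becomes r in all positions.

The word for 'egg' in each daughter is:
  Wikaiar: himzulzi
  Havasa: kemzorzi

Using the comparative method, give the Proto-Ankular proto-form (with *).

*kemzulzi

Position 1: Wikaiar has h, Havasa has k. Havasa preserves k here (none of its changes turn any other segment into k), so the proto-segment is *k.
Position 2: Wikaiar has i, Havasa has e. Havasa preserves e here (none of its changes turn any other segment into e), so the proto-segment is *e.
Position 5: Wikaiar has u, Havasa has o. Taking the neighbouring segments as reconstructed: Wikaiar u can only go back to *u; Havasa o could go back to *o or *u — the one source consistent with every daughter is *u.
Verify the candidate proto-form against each daughter:
Wikaiar: *kemzulzi
  kemzulzi → hemzulzi   [unconditioned shift]
  hemzulzi (rule 2 does not apply)
  hemzulzi → himzulzi   [pre-nasal raising]
  giving Wikaiar himzulzi.
Havasa: start from *kemzulzi.
  rule 1 (vowel merger): kemzulzi → kemzolzi
  rule 2: no change — kemzolzi
  rule 3 (unconditioned shift): kemzolzi → kemzorzi
  ⇒ Havasa kemzorzi
No other proto-form is consistent with every reflex, so the reconstruction is *kemzulzi.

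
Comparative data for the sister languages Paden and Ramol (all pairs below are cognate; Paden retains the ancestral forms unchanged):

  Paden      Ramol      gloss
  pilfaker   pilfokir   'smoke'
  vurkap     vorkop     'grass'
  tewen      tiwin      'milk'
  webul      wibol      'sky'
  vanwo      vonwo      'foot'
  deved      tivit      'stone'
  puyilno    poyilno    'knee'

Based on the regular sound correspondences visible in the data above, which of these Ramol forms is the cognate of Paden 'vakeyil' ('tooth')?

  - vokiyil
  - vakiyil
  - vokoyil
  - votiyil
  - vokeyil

pilfaker ~ pilfokir — Paden a corresponds to Ramol o after a consonant, before a consonant other than r, m, n, p, b, f, v.
tewen ~ tiwin, deved ~ tivit — Paden e corresponds to Ramol i after a consonant, before a consonant other than r, m, n, p, b, f, v.
Applying these to Paden 'vakeyil':
  vakeyil → vokeyil   (a→o after a consonant, before a consonant other than r, m, n, p, b, f, v)
  vokeyil → vokiyil   (e→i after a consonant, before a consonant other than r, m, n, p, b, f, v)
So the Ramol cognate is 'vokiyil'.

vokiyil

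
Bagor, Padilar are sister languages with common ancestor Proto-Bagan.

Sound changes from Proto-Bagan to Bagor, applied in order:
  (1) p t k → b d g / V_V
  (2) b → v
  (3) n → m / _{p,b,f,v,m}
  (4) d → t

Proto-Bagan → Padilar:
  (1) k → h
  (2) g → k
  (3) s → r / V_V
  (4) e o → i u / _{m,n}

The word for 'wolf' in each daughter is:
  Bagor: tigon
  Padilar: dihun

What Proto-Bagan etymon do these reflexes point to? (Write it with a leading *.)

Position 1: Bagor has t, Padilar has d. Padilar preserves d here (none of its changes turn any other segment into d), so the proto-segment is *d.
Position 3: Bagor has g, Padilar has h. Taking the neighbouring segments as reconstructed: Bagor g could go back to *k or *g; Padilar h could go back to *k or *h — the one source consistent with every daughter is *k.
Continuing position by position gives *dikon; check it forward:
Bagor: start from *dikon.
  rule 1 (intervocalic voicing): dikon → digon
  rule 2: no change — digon
  rule 3: no change — digon
  rule 4 (unconditioned shift): digon → tigon
  ⇒ Bagor tigon
Padilar: *dikon > dihon > dihun  (by unconditioned shift, pre-nasal raising)
*dikon is the unique common source.

*dikon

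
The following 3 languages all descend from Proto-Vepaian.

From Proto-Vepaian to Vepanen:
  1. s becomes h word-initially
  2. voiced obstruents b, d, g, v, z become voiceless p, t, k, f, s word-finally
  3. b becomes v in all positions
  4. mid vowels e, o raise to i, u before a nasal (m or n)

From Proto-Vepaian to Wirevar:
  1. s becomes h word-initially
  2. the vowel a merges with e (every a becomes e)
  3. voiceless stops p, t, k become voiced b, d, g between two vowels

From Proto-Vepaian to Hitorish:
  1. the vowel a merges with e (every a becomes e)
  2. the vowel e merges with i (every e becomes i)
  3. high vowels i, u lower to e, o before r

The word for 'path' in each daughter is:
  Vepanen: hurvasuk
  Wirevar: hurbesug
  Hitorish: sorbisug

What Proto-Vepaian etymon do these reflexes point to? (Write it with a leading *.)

*surbasug

Position 1: Vepanen has h, Wirevar has h, Hitorish has s. Hitorish preserves s here (none of its changes turn any other segment into s), so the proto-segment is *s.
Position 4: Vepanen has v, Wirevar has b, Hitorish has b. Hitorish preserves b here (none of its changes turn any other segment into b), so the proto-segment is *b.
Position 2: Vepanen has u, Wirevar has u, Hitorish has o. Wirevar preserves u here (none of its changes turn any other segment into u), so the proto-segment is *u.
This points to *surbasug. Verify forward in each daughter:
Vepanen: *surbasug
  surbasug → hurbasug   [debuccalisation]
  hurbasug → hurbasuk   [final devoicing]
  hurbasuk → hurvasuk   [unconditioned shift]
  hurvasuk (rule 4 does not apply)
  giving Vepanen hurvasuk.
Wirevar: start from *surbasug.
  rule 1 (debuccalisation): surbasug → hurbasug
  rule 2 (vowel merger): hurbasug → hurbesug
  rule 3: no change — hurbesug
  ⇒ Wirevar hurbesug
Hitorish: start from *surbasug.
  rule 1 (vowel merger): surbasug → surbesug
  rule 2 (vowel merger): surbesug → surbisug
  rule 3 (pre-rhotic lowering): surbisug → sorbisug
  ⇒ Hitorish sorbisug
*surbasug is the unique common source.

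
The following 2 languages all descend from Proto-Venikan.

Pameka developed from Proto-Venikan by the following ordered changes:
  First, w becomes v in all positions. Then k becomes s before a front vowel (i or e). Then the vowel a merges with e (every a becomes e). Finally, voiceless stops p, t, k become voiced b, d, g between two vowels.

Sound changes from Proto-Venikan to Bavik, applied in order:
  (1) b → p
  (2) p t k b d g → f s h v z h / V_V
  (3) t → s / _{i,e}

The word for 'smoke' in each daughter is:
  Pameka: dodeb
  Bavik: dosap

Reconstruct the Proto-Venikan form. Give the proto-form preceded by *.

*dotab

Position 3: Pameka has d, Bavik has s. Taking the neighbouring segments as reconstructed: Pameka d could go back to *t or *d; Bavik s could go back to *t or *s — the one source consistent with every daughter is *t.
Position 4: Pameka has e, Bavik has a. Bavik preserves a here (none of its changes turn any other segment into a), so the proto-segment is *a.
Position 5: Pameka has b, Bavik has p. Taking the neighbouring segments as reconstructed: Pameka b can only go back to *b; Bavik p could go back to *p or *b — the one source consistent with every daughter is *b.
Verify the candidate proto-form against each daughter:
Pameka: *dotab
  dotab (rule 1 does not apply)
  dotab (rule 2 does not apply)
  dotab → doteb   [vowel merger]
  doteb → dodeb   [intervocalic voicing]
  giving Pameka dodeb.
Bavik: start from *dotab.
  rule 1 (unconditioned shift): dotab → dotap
  rule 2 (intervocalic lenition): dotap → dosap
  rule 3: no change — dosap
  ⇒ Bavik dosap
*dotab is the unique common source.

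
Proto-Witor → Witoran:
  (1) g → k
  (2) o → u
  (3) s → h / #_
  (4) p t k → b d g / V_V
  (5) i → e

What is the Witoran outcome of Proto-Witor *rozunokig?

ruzunugek

Witoran: *rozunokig > rozunokik > ruzunukik > ruzunugik > ruzunugek  (by unconditioned shift, vowel merger, intervocalic voicing, vowel merger)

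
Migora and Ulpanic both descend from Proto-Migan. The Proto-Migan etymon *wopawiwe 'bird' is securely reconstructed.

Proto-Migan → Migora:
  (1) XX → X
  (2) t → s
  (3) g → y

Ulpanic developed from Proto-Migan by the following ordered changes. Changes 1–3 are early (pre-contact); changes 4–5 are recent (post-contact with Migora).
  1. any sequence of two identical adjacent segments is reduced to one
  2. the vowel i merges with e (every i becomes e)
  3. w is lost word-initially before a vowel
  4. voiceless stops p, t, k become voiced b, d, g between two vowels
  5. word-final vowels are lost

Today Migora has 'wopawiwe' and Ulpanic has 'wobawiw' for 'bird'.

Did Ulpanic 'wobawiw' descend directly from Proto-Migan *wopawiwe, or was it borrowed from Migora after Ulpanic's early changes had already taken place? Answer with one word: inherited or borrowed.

If inherited, *wopawiwe would pass through all of Ulpanic's changes:
Ulpanic: *wopawiwe
  wopawiwe (rule 1 does not apply)
  wopawiwe → wopawewe   [vowel merger]
  wopawewe → opawewe   [glide loss]
  opawewe → obawewe   [intervocalic voicing]
  obawewe → obawew   [apocope]
  giving Ulpanic obawew.
If borrowed from Migora 'wopawiwe' after the early changes, it would undergo only the recent ones:
  rule 4 (intervocalic voicing): wopawiwe → wobawiwe
  rule 5 (apocope): wobawiwe → wobawiw
  ⇒ as a loan: wobawiw
Ulpanic 'wobawiw' matches the loan outcome 'wobawiw', not the inherited 'obawew' — it skipped the early Ulpanic changes, so it was borrowed from Migora.

borrowed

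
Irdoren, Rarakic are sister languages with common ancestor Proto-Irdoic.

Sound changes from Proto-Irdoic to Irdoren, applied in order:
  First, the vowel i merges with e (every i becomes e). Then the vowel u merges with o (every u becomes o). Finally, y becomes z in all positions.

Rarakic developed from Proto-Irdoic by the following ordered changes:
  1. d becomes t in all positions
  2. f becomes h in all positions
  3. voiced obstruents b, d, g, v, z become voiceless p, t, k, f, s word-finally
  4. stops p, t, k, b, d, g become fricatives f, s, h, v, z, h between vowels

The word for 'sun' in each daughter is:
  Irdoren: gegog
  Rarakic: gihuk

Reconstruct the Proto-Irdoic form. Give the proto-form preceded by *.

*gigug

Position 4: Irdoren has o, Rarakic has u. Rarakic preserves u here (none of its changes turn any other segment into u), so the proto-segment is *u.
Position 5: Irdoren has g, Rarakic has k. Irdoren preserves g here (none of its changes turn any other segment into g), so the proto-segment is *g.
Position 3: Irdoren has g, Rarakic has h. Irdoren preserves g here (none of its changes turn any other segment into g), so the proto-segment is *g.
This points to *gigug. Verify forward in each daughter:
Irdoren: start from *gigug.
  rule 1 (vowel merger): gigug → gegug
  rule 2 (vowel merger): gegug → gegog
  rule 3: no change — gegog
  ⇒ Irdoren gegog
Rarakic: start from *gigug.
  rule 1: no change — gigug
  rule 2: no change — gigug
  rule 3 (final devoicing): gigug → giguk
  rule 4 (intervocalic lenition): giguk → gihuk
  ⇒ Rarakic gihuk
Only *gigug yields all of Irdoren gegog, Rarakic gihuk.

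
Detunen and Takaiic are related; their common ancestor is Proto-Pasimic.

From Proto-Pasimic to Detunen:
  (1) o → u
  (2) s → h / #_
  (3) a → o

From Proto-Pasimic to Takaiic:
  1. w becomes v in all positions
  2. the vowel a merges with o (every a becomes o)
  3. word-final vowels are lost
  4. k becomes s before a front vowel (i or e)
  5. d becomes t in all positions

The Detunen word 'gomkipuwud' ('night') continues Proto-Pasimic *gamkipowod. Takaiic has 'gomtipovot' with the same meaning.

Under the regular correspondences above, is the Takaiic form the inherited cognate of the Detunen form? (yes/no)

Derive the expected Takaiic reflex of *gamkipowod:
Takaiic: *gamkipowod
  gamkipowod → gamkipovod   [unconditioned shift]
  gamkipovod → gomkipovod   [vowel merger]
  gomkipovod (rule 3 does not apply)
  gomkipovod → gomsipovod   [palatalisation]
  gomsipovod → gomsipovot   [unconditioned shift]
  giving Takaiic gomsipovot.
The regular Takaiic reflex would be 'gomsipovot', but the attested form is 'gomtipovot'. The correspondence is irregular, so they are not cognates (the Takaiic form has a different source).

no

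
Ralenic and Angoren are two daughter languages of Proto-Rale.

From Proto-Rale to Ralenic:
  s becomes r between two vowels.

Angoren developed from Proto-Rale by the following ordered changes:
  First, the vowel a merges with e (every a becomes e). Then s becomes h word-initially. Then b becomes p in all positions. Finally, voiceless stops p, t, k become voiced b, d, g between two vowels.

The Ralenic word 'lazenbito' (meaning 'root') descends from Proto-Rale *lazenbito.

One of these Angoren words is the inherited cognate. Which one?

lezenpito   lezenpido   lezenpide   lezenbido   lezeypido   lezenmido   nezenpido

lezenpido

Angoren: start from *lazenbito.
  rule 1 (vowel merger): lazenbito → lezenbito
  rule 2: no change — lezenbito
  rule 3 (unconditioned shift): lezenbito → lezenpito
  rule 4 (intervocalic voicing): lezenpito → lezenpido
  ⇒ Angoren lezenpido
Only 'lezenpido' matches the regular Angoren development of *lazenbito.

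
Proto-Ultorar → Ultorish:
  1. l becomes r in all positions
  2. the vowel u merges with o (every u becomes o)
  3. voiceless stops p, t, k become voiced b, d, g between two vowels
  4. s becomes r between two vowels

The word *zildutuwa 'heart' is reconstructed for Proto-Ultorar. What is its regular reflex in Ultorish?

Ultorish: *zildutuwa > zirdutuwa > zirdotowa > zirdodowa  (by unconditioned shift, vowel merger, intervocalic voicing)

zirdodowa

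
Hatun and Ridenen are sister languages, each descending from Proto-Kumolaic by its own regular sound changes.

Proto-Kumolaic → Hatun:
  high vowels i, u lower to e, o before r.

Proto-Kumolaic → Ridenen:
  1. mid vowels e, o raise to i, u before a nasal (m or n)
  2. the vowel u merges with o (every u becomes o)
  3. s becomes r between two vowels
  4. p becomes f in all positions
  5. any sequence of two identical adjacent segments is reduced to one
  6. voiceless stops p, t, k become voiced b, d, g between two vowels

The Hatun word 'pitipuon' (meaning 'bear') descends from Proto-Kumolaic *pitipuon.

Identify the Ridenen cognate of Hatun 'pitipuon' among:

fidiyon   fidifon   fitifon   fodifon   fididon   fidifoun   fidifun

fidifon

Ridenen: *pitipuon > pitipuun > pitipoon > fitifoon > fitifon > fidifon  (by pre-nasal raising, vowel merger, unconditioned shift, degemination, intervocalic voicing)
Only 'fidifon' matches the regular Ridenen development of *pitipuon.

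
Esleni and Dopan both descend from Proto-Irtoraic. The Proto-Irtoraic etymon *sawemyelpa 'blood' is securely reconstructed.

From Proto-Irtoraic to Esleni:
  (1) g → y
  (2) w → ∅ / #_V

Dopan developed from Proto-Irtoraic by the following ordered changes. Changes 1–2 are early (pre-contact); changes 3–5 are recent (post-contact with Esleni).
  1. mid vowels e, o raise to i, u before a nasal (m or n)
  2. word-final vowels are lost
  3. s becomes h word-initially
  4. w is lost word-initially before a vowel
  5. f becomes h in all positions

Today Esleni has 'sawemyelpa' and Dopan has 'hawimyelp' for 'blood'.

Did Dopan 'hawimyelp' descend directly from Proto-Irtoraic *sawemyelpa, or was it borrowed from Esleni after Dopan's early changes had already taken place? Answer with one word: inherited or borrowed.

inherited

If inherited, *sawemyelpa would pass through all of Dopan's changes:
Dopan: start from *sawemyelpa.
  rule 1 (pre-nasal raising): sawemyelpa → sawimyelpa
  rule 2 (apocope): sawimyelpa → sawimyelp
  rule 3 (debuccalisation): sawimyelp → hawimyelp
  rule 4: no change — hawimyelp
  rule 5: no change — hawimyelp
  ⇒ Dopan hawimyelp
If borrowed from Esleni 'sawemyelpa' after the early changes, it would undergo only the recent ones:
  rule 3 (debuccalisation): sawemyelpa → hawemyelpa
  rule 4 (glide loss): no change (hawemyelpa)
  rule 5 (unconditioned shift): no change (hawemyelpa)
  ⇒ as a loan: hawemyelpa
Dopan 'hawimyelp' matches the inherited outcome exactly, so it is an inherited cognate, not a loan.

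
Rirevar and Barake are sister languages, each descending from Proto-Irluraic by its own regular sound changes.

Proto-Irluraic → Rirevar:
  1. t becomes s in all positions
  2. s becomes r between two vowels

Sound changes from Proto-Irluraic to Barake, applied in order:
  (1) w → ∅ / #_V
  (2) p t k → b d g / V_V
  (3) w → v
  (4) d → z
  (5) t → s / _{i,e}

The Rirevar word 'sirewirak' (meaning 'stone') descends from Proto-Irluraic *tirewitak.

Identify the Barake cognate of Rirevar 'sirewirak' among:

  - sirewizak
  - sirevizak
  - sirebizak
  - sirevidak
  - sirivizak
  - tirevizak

sirevizak

Barake: *tirewitak
  tirewitak (rule 1 does not apply)
  tirewitak → tirewidak   [intervocalic voicing]
  tirewidak → tirevidak   [unconditioned shift]
  tirevidak → tirevizak   [unconditioned shift]
  tirevizak → sirevizak   [palatalisation]
  giving Barake sirevizak.
Only 'sirevizak' matches the regular Barake development of *tirewitak.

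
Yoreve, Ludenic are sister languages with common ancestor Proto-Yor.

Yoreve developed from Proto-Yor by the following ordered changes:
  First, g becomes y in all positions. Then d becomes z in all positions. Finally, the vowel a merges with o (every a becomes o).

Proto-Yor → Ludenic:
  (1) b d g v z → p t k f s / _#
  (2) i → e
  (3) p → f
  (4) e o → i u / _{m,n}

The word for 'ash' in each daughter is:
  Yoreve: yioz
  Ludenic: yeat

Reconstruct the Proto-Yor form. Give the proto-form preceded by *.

Position 4: Yoreve has z, Ludenic has t. Taking the neighbouring segments as reconstructed: Yoreve z could go back to *d or *z; Ludenic t could go back to *t or *d — the one source consistent with every daughter is *d.
Position 3: Yoreve has o, Ludenic has a. Ludenic preserves a here (none of its changes turn any other segment into a), so the proto-segment is *a.
Position 2: Yoreve has i, Ludenic has e. Yoreve preserves i here (none of its changes turn any other segment into i), so the proto-segment is *i.
Continuing position by position gives *yiad; check it forward:
Yoreve: start from *yiad.
  rule 1: no change — yiad
  rule 2 (unconditioned shift): yiad → yiaz
  rule 3 (vowel merger): yiaz → yioz
  ⇒ Yoreve yioz
Ludenic: *yiad > yiat > yeat  (by final devoicing, vowel merger)
*yiad is the unique common source.

*yiad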